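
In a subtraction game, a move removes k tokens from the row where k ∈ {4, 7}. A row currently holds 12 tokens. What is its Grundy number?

0

Build the Grundy sequence with g(k) = mex{g(k−s) : s ∈ {4, 7}, s ≤ k}:
k:     0  1  2  3  4  5  6  7  8  9 10 11 12
g(k):  0  0  0  0  1  1  1  1  2  2  2  0  0
So g(12) = 0.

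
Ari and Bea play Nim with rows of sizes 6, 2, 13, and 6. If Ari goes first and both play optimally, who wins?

Compute the nim-sum pairwise:
6 ^ 2 = 4
4 ^ 13 = 9
9 ^ 6 = 15
The nim-sum is 15 ≠ 0, so this is an N-position: the player to move can win; Ari has a winning move.

Ari wins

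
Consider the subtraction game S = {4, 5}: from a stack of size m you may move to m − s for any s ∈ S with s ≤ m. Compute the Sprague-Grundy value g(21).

Build the Grundy sequence with g(k) = mex{g(k−s) : s ∈ {4, 5}, s ≤ k}:
k:     0  1  2  3  4  5  6  7  8  9 10 11 12 13 14 15 16 17 18 19 20 21
g(k):  0  0  0  0  1  1  1  1  2  0  0  0  0  1  1  1  1  2  0  0  0  0
So g(21) = 0.

0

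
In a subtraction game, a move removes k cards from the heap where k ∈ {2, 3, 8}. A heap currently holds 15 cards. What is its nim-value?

Grundy values for subtraction set {2, 3, 8}:
k:     0  1  2  3  4  5  6  7  8  9 10 11 12 13 14 15
g(k):  0  0  1  1  2  0  0  1  1  2  0  0  1  1  2  0
So g(15) = 0.

0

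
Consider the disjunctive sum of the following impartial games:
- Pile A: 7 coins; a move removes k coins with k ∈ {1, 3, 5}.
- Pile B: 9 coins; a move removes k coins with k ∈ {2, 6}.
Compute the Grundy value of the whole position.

1

Build the Grundy sequence for pile A with g(k) = mex{g(k−s) : s ∈ {1, 3, 5}, s ≤ k}:
g(0) = mex{} = 0
g(1) = mex{0} = 1
g(2) = mex{1} = 0
g(3) = mex{0} = 1
g(4) = mex{1} = 0
g(5) = mex{0} = 1
g(6) = mex{1} = 0
g(7) = mex{0} = 1
So g(7) = 1.
Build the Grundy sequence for pile B with g(k) = mex{g(k−s) : s ∈ {2, 6}, s ≤ k}:
g(0) = mex{} = 0
g(1) = mex{} = 0
g(2) = mex{0} = 1
g(3) = mex{0} = 1
g(4) = mex{1} = 0
g(5) = mex{1} = 0
g(6) = mex{0} = 1
g(7) = mex{0} = 1
g(8) = mex{1} = 0
g(9) = mex{1} = 0
So g(9) = 0.
By the Sprague-Grundy theorem, the Grundy value of a sum of independent games is the XOR of the component values.
Combined value = 1 XOR 0 = 1.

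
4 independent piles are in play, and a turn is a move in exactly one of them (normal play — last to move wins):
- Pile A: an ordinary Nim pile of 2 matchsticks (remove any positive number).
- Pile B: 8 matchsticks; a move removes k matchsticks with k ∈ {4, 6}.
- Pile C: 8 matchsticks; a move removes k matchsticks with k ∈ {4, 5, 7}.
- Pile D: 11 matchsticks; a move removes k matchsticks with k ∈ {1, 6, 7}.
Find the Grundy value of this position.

1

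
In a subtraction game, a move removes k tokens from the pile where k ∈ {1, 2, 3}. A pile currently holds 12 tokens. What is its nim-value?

Build the Grundy sequence with g(k) = mex{g(k−s) : s ∈ {1, 2, 3}, s ≤ k}:
k:     0  1  2  3  4  5  6  7  8  9 10 11 12
g(k):  0  1  2  3  0  1  2  3  0  1  2  3  0
So g(12) = 0.

0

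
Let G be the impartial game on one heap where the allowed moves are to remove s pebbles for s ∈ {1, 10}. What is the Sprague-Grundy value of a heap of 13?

Build the Grundy sequence with g(k) = mex{g(k−s) : s ∈ {1, 10}, s ≤ k}:
k:     0  1  2  3  4  5  6  7  8  9 10 11 12 13
g(k):  0  1  0  1  0  1  0  1  0  1  2  0  1  0
So g(13) = 0.

0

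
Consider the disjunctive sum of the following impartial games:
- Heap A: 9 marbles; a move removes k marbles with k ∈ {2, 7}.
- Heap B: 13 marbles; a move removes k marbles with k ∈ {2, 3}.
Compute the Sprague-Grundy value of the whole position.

Build the Grundy sequence for heap A with g(k) = mex{g(k−s) : s ∈ {2, 7}, s ≤ k}:
k:     0  1  2  3  4  5  6  7  8  9
g(k):  0  0  1  1  0  0  1  1  2  0
So g(9) = 0.
Grundy values for heap B (subtraction set {2, 3}):
k:     0  1  2  3  4  5  6  7  8  9 10 11 12 13
g(k):  0  0  1  1  2  0  0  1  1  2  0  0  1  1
So g(13) = 1.
The value of a disjunctive sum is the nim-sum of the parts.
Combined value = 0 XOR 1 = 1.

1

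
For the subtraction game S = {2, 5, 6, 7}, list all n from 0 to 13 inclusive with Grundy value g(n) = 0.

0, 1, 4, 12, 13

Grundy values for subtraction set {2, 5, 6, 7}:
g(0) = mex{} = 0
g(1) = mex{} = 0
g(2) = mex{0} = 1
g(3) = mex{0} = 1
g(4) = mex{1} = 0
g(5) = mex{0,1} = 2
g(6) = mex{0} = 1
g(7) = mex{0,1,2} = 3
g(8) = mex{0,1} = 2
g(9) = mex{0,1,3} = 2
g(10) = mex{0,1,2} = 3
g(11) = mex{0,1,2} = 3
g(12) = mex{1,2,3} = 0
g(13) = mex{1,2,3} = 0
The P-positions (g = 0) in 0..13 are 0, 1, 4, 12, 13.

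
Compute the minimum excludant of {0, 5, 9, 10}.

1

0 is in the set but 1 is not, so the mex is 1.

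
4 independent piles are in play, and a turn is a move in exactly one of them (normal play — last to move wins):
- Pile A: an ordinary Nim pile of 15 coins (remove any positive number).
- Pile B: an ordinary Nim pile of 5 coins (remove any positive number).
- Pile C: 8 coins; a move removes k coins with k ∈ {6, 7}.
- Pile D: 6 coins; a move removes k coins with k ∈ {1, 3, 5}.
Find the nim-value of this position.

Pile A is a plain Nim pile of size 15, so its Grundy value is 15.
Pile B is a plain Nim pile of size 5, so its Grundy value is 5.
For pile C, compute g(0), g(1), … with moves {6, 7}:
g(0) = mex{} = 0
g(1) = mex{} = 0
g(2) = mex{} = 0
g(3) = mex{} = 0
g(4) = mex{} = 0
g(5) = mex{} = 0
g(6) = mex{0} = 1
g(7) = mex{0} = 1
g(8) = mex{0} = 1
So g(8) = 1.
Grundy values for pile D (subtraction set {1, 3, 5}):
k:     0  1  2  3  4  5  6
g(k):  0  1  0  1  0  1  0
So g(6) = 0.
The value of a disjunctive sum is the nim-sum of the parts.
Combined value = 15 ⊕ 5 ⊕ 1 ⊕ 0 = 11.

11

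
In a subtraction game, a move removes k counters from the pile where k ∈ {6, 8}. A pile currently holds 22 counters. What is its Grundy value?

Grundy values for subtraction set {6, 8}:
k:     0  1  2  3  4  5  6  7  8  9 10 11 12 13 14 15 16 17 18 19 20 21 22
g(k):  0  0  0  0  0  0  1  1  1  1  1  1  2  2  0  0  0  0  0  0  1  1  1
So g(22) = 1.

1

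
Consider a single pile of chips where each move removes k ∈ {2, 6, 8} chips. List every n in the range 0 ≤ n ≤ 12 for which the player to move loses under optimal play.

Grundy values for subtraction set {2, 6, 8}:
k:     0  1  2  3  4  5  6  7  8  9 10 11 12
g(k):  0  0  1  1  0  0  1  1  2  2  3  3  2
The P-positions (g = 0) in 0..12 are 0, 1, 4, 5.

0, 1, 4, 5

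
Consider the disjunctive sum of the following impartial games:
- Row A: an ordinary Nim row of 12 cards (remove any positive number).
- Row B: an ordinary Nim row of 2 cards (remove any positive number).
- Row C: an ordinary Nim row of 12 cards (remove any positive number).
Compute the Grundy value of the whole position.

2

Row A is a plain Nim row of size 12, so its Grundy value is 12.
Row B is a plain Nim row of size 2, so its Grundy value is 2.
Row C is a plain Nim row of size 12, so its Grundy value is 12.
By the Sprague-Grundy theorem, the Grundy value of a sum of independent games is the XOR of the component values.
Combined value = 12 XOR 2 XOR 12 = 2.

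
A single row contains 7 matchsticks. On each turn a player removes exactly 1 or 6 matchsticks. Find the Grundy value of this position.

Build the Grundy sequence with g(k) = mex{g(k−s) : s ∈ {1, 6}, s ≤ k}:
k:     0  1  2  3  4  5  6  7
g(k):  0  1  0  1  0  1  2  0
So g(7) = 0.

0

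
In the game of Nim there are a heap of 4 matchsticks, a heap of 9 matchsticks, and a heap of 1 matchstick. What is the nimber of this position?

12

Compute the nim-sum pairwise:
4 ⊕ 9 = 13
13 ⊕ 1 = 12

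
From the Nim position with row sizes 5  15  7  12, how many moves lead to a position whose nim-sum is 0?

3

Nim-sum: 5 XOR 15 XOR 7 XOR 12 = 1.
The overall nim-sum is X = 1. A row of size p has a winning move iff p XOR X < p (reduce it to p XOR X).
  5: 5 XOR 1 = 4 < 5 — winning move (to 4).
  15: 15 XOR 1 = 14 < 15 — winning move (to 14).
  7: 7 XOR 1 = 6 < 7 — winning move (to 6).
  12: 12 XOR 1 = 13 ≥ 12 — no move.
That gives 3 winning moves.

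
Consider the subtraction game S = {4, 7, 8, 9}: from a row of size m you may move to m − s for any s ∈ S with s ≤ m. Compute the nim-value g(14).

Build the Grundy sequence with g(k) = mex{g(k−s) : s ∈ {4, 7, 8, 9}, s ≤ k}:
g(0) = mex{} = 0
g(1) = mex{} = 0
g(2) = mex{} = 0
g(3) = mex{} = 0
g(4) = mex{0} = 1
g(5) = mex{0} = 1
g(6) = mex{0} = 1
g(7) = mex{0} = 1
g(8) = mex{0,1} = 2
g(9) = mex{0,1} = 2
g(10) = mex{0,1} = 2
g(11) = mex{0,1} = 2
g(12) = mex{0,1,2} = 3
g(13) = mex{1,2} = 0
g(14) = mex{1,2} = 0
So g(14) = 0.

0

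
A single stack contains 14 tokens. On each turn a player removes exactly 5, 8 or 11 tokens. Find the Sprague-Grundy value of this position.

2

Build the Grundy sequence with g(k) = mex{g(k−s) : s ∈ {5, 8, 11}, s ≤ k}:
g(0) = mex{} = 0
g(1) = mex{} = 0
g(2) = mex{} = 0
g(3) = mex{} = 0
g(4) = mex{} = 0
g(5) = mex{0} = 1
g(6) = mex{0} = 1
g(7) = mex{0} = 1
g(8) = mex{0} = 1
g(9) = mex{0} = 1
g(10) = mex{0,1} = 2
g(11) = mex{0,1} = 2
g(12) = mex{0,1} = 2
g(13) = mex{0,1} = 2
g(14) = mex{0,1} = 2
So g(14) = 2.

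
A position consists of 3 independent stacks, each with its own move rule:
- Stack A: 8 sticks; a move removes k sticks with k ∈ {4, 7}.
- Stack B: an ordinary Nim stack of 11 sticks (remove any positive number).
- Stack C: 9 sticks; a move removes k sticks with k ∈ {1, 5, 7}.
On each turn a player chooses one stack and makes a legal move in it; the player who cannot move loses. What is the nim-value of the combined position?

8

Build the Grundy sequence for stack A with g(k) = mex{g(k−s) : s ∈ {4, 7}, s ≤ k}:
k:     0  1  2  3  4  5  6  7  8
g(k):  0  0  0  0  1  1  1  1  2
So g(8) = 2.
Stack B is a plain Nim stack of size 11, so its Grundy value is 11.
For stack C, compute g(0), g(1), … with moves {1, 5, 7}:
k:     0  1  2  3  4  5  6  7  8  9
g(k):  0  1  0  1  0  1  0  1  0  1
So g(9) = 1.
By the Sprague-Grundy theorem, the Grundy value of a sum of independent games is the XOR of the component values.
Combined value = 2 XOR 11 XOR 1 = 8.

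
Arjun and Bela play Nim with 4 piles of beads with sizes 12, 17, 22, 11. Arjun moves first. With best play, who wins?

Compute the nim-sum pairwise:
12 ⊕ 17 = 29
29 ⊕ 22 = 11
11 ⊕ 11 = 0
The nim-sum is 0, so this is a P-position: the player to move is in a losing position under optimal play; Arjun is about to move from it and so loses — Bela wins.

Bela wins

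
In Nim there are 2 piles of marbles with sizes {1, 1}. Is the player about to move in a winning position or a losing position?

Nim-sum: 1 ⊕ 1 = 0.
The nim-sum is 0, so this is a P-position: the player to move is in a losing position under optimal play.

Losing position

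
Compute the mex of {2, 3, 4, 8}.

0

0 is not in the set, so the mex is 0.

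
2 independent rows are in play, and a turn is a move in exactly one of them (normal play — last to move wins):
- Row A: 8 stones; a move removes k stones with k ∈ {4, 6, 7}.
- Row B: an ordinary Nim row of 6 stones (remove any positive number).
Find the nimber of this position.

Grundy values for row A (subtraction set {4, 6, 7}):
k:     0  1  2  3  4  5  6  7  8
g(k):  0  0  0  0  1  1  1  1  2
So g(8) = 2.
Row B is a plain Nim row of size 6, so its Grundy value is 6.
The value of a disjunctive sum is the nim-sum of the parts.
Combined value = 2 ⊕ 6 = 4.

4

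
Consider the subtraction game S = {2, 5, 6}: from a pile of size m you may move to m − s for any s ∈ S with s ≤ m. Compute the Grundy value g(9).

2

Build the Grundy sequence with g(k) = mex{g(k−s) : s ∈ {2, 5, 6}, s ≤ k}:
k:     0  1  2  3  4  5  6  7  8  9
g(k):  0  0  1  1  0  2  1  3  0  2
So g(9) = 2.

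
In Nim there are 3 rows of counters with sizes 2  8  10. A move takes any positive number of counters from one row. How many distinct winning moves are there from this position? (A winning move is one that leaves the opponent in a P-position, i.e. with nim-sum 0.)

0

Nim-sum: 2 ⊕ 8 ⊕ 10 = 0.
The nim-sum is already 0, so every move leaves a nonzero nim-sum — there are no winning moves.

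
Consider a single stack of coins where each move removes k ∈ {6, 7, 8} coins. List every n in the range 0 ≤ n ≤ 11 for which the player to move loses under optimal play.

0, 1, 2, 3, 4, 5

Build the Grundy sequence with g(k) = mex{g(k−s) : s ∈ {6, 7, 8}, s ≤ k}:
k:     0  1  2  3  4  5  6  7  8  9 10 11
g(k):  0  0  0  0  0  0  1  1  1  1  1  1
The P-positions (g = 0) in 0..11 are 0, 1, 2, 3, 4, 5.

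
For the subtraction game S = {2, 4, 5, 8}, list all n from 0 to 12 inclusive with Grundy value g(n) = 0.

0, 1, 7, 10

Grundy values for subtraction set {2, 4, 5, 8}:
k:     0  1  2  3  4  5  6  7  8  9 10 11 12
g(k):  0  0  1  1  2  2  3  0  4  1  0  2  1
The P-positions (g = 0) in 0..12 are 0, 1, 7, 10.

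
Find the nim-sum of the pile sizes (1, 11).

10

In binary:
  0001  (1)
  1011  (11)
  ----
  1010  (10)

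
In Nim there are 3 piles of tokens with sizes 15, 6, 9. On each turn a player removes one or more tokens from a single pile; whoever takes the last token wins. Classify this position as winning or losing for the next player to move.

Losing position

Compute the nim-sum pairwise:
15 XOR 6 = 9
9 XOR 9 = 0
The nim-sum is 0, so this is a P-position: the player to move is in a losing position under optimal play.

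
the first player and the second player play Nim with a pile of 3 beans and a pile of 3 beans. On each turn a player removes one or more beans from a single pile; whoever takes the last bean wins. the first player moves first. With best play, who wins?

the second player wins

Compute the nim-sum pairwise:
3 XOR 3 = 0
The nim-sum is 0, so this is a P-position: the player to move is in a losing position under optimal play; the first player is about to move from it and so loses — the second player wins.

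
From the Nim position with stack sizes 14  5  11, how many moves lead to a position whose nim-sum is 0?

0

Compute the nim-sum pairwise:
14 ⊕ 5 = 11
11 ⊕ 11 = 0
The nim-sum is already 0, so every move leaves a nonzero nim-sum — there are no winning moves.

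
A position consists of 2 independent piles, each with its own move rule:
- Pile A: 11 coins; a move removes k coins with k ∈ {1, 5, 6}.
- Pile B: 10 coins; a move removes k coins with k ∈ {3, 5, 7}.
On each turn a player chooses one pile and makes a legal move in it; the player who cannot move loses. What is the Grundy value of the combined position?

For pile A, compute g(0), g(1), … with moves {1, 5, 6}:
g(0) = mex{} = 0
g(1) = mex{0} = 1
g(2) = mex{1} = 0
g(3) = mex{0} = 1
g(4) = mex{1} = 0
g(5) = mex{0} = 1
g(6) = mex{0,1} = 2
g(7) = mex{0,1,2} = 3
g(8) = mex{0,1,3} = 2
g(9) = mex{0,1,2} = 3
g(10) = mex{0,1,3} = 2
g(11) = mex{1,2} = 0
So g(11) = 0.
Grundy values for pile B (subtraction set {3, 5, 7}):
k:     0  1  2  3  4  5  6  7  8  9 10
g(k):  0  0  0  1  1  1  2  2  2  3  0
So g(10) = 0.
By the Sprague-Grundy theorem, the Grundy value of a sum of independent games is the XOR of the component values.
Combined value = 0 ⊕ 0 = 0.

0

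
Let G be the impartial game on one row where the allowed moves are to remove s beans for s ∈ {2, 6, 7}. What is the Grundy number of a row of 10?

3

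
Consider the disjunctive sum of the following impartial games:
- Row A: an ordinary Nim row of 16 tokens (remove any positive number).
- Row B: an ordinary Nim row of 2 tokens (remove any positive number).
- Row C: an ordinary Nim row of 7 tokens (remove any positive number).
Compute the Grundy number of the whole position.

21

Row A is a plain Nim row of size 16, so its Grundy value is 16.
Row B is a plain Nim row of size 2, so its Grundy value is 2.
Row C is a plain Nim row of size 7, so its Grundy value is 7.
The value of a disjunctive sum is the nim-sum of the parts.
Combined value = 16 XOR 2 XOR 7 = 21.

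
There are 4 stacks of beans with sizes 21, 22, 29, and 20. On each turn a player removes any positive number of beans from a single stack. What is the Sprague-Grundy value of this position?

10

In binary:
  10101  (21)
  10110  (22)
  11101  (29)
  10100  (20)
  -----
  01010  (10)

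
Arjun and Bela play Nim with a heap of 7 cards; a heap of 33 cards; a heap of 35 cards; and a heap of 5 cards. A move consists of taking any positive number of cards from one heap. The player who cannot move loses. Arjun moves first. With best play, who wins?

Nim-sum: 7 ⊕ 33 ⊕ 35 ⊕ 5 = 0.
The nim-sum is 0, so this is a P-position: the player to move is in a losing position under optimal play; Arjun is about to move from it and so loses — Bela wins.

Bela wins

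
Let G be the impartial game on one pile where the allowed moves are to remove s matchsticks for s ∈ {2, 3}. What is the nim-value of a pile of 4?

2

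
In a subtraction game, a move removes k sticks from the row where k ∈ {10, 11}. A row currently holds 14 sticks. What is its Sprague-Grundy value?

Build the Grundy sequence with g(k) = mex{g(k−s) : s ∈ {10, 11}, s ≤ k}:
g(0) = mex{} = 0
g(1) = mex{} = 0
g(2) = mex{} = 0
g(3) = mex{} = 0
g(4) = mex{} = 0
g(5) = mex{} = 0
g(6) = mex{} = 0
g(7) = mex{} = 0
g(8) = mex{} = 0
g(9) = mex{} = 0
g(10) = mex{0} = 1
g(11) = mex{0} = 1
g(12) = mex{0} = 1
g(13) = mex{0} = 1
g(14) = mex{0} = 1
So g(14) = 1.

1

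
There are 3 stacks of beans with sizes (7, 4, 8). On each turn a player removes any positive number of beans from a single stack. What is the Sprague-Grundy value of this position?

11

Nim-sum: 7 ⊕ 4 ⊕ 8 = 11.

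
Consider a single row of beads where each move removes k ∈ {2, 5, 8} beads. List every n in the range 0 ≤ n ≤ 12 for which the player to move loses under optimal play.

0, 1, 4, 7, 10, 11

Compute g(0), g(1), … for moves {2, 5, 8}:
k:     0  1  2  3  4  5  6  7  8  9 10 11 12
g(k):  0  0  1  1  0  2  1  0  2  1  0  0  1
The P-positions (g = 0) in 0..12 are 0, 1, 4, 7, 10, 11.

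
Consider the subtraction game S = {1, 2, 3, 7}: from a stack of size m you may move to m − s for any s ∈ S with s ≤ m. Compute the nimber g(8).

0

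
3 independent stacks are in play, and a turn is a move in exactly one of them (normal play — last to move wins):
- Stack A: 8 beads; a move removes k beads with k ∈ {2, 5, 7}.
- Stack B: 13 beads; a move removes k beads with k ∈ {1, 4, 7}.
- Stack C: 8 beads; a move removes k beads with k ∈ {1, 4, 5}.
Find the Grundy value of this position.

For stack A, compute g(0), g(1), … with moves {2, 5, 7}:
g(0) = mex{} = 0
g(1) = mex{} = 0
g(2) = mex{0} = 1
g(3) = mex{0} = 1
g(4) = mex{1} = 0
g(5) = mex{0,1} = 2
g(6) = mex{0} = 1
g(7) = mex{0,1,2} = 3
g(8) = mex{0,1} = 2
So g(8) = 2.
Grundy values for stack B (subtraction set {1, 4, 7}):
g(0) = mex{} = 0
g(1) = mex{0} = 1
g(2) = mex{1} = 0
g(3) = mex{0} = 1
g(4) = mex{0,1} = 2
g(5) = mex{1,2} = 0
g(6) = mex{0} = 1
g(7) = mex{0,1} = 2
g(8) = mex{1,2} = 0
g(9) = mex{0} = 1
g(10) = mex{1} = 0
g(11) = mex{0,2} = 1
g(12) = mex{0,1} = 2
g(13) = mex{1,2} = 0
So g(13) = 0.
Grundy values for stack C (subtraction set {1, 4, 5}):
k:     0  1  2  3  4  5  6  7  8
g(k):  0  1  0  1  2  3  2  3  0
So g(8) = 0.
By the Sprague-Grundy theorem, the Grundy value of a sum of independent games is the XOR of the component values.
Combined value = 2 ⊕ 0 ⊕ 0 = 2.

2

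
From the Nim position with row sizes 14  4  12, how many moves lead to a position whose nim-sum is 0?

Nim-sum: 14 XOR 4 XOR 12 = 6.
The overall nim-sum is X = 6. A row of size p has a winning move iff p XOR X < p (reduce it to p XOR X).
  14: 14 XOR 6 = 8 < 14 — winning move (to 8).
  4: 4 XOR 6 = 2 < 4 — winning move (to 2).
  12: 12 XOR 6 = 10 < 12 — winning move (to 10).
That gives 3 winning moves.

3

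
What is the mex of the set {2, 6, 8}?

0

0 is not in the set, so the mex is 0.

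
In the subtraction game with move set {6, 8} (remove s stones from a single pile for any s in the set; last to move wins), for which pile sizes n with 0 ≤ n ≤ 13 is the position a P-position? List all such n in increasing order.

0, 1, 2, 3, 4, 5

Grundy values for subtraction set {6, 8}:
k:     0  1  2  3  4  5  6  7  8  9 10 11 12 13
g(k):  0  0  0  0  0  0  1  1  1  1  1  1  2  2
The P-positions (g = 0) in 0..13 are 0, 1, 2, 3, 4, 5.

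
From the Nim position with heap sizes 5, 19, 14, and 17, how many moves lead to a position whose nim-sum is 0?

Nim-sum: 5 ⊕ 19 ⊕ 14 ⊕ 17 = 9.
The overall nim-sum is X = 9. A heap of size p has a winning move iff p XOR X < p (reduce it to p XOR X).
  5: 5 XOR 9 = 12 ≥ 5 — no move.
  19: 19 XOR 9 = 26 ≥ 19 — no move.
  14: 14 XOR 9 = 7 < 14 — winning move (to 7).
  17: 17 XOR 9 = 24 ≥ 17 — no move.
That gives 1 winning move.

1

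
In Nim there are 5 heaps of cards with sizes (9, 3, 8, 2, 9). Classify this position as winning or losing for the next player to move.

Winning position

Compute the nim-sum pairwise:
9 ^ 3 = 10
10 ^ 8 = 2
2 ^ 2 = 0
0 ^ 9 = 9
The nim-sum is 9 ≠ 0, so this is an N-position: the player to move can win.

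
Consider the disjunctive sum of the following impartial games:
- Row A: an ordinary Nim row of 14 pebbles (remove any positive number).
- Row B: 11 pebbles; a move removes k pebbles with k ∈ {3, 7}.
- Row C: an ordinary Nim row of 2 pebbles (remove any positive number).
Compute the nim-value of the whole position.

12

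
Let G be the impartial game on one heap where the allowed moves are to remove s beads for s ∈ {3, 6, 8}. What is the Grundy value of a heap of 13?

0

Compute g(0), g(1), … for moves {3, 6, 8}:
k:     0  1  2  3  4  5  6  7  8  9 10 11 12 13
g(k):  0  0  0  1  1  1  2  2  2  3  3  0  0  0
So g(13) = 0.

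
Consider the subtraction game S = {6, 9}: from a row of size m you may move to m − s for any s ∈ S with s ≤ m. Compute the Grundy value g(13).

2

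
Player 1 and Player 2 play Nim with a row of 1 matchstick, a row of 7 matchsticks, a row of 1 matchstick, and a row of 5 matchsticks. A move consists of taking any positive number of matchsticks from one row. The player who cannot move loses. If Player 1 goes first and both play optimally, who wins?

Nim-sum: 1 ^ 7 ^ 1 ^ 5 = 2.
The nim-sum is 2 ≠ 0, so this is an N-position: the player to move can win; Player 1 has a winning move.

Player 1 wins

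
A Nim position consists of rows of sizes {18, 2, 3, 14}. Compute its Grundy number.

29

Nim-sum: 18 ⊕ 2 ⊕ 3 ⊕ 14 = 29.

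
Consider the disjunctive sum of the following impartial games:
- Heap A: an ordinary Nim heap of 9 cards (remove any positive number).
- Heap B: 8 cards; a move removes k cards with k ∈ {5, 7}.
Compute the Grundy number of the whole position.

8

Heap A is a plain Nim heap of size 9, so its Grundy value is 9.
For heap B, compute g(0), g(1), … with moves {5, 7}:
k:     0  1  2  3  4  5  6  7  8
g(k):  0  0  0  0  0  1  1  1  1
So g(8) = 1.
The value of a disjunctive sum is the nim-sum of the parts.
Combined value = 9 XOR 1 = 8.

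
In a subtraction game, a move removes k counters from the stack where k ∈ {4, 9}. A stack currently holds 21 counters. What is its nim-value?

0

Build the Grundy sequence with g(k) = mex{g(k−s) : s ∈ {4, 9}, s ≤ k}:
k:     0  1  2  3  4  5  6  7  8  9 10 11 12 13 14 15 16 17 18 19 20 21
g(k):  0  0  0  0  1  1  1  1  0  2  2  2  1  0  0  0  0  1  1  1  1  0
So g(21) = 0.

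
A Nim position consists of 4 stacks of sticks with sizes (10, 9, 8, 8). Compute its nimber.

3

Nim-sum: 10 ⊕ 9 ⊕ 8 ⊕ 8 = 3.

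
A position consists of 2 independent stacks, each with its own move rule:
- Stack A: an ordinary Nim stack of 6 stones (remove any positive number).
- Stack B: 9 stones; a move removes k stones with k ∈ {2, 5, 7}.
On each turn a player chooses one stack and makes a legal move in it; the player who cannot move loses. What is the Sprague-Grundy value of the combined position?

Stack A is a plain Nim stack of size 6, so its Grundy value is 6.
For stack B, compute g(0), g(1), … with moves {2, 5, 7}:
k:     0  1  2  3  4  5  6  7  8  9
g(k):  0  0  1  1  0  2  1  3  2  2
So g(9) = 2.
The value of a disjunctive sum is the nim-sum of the parts.
Combined value = 6 ⊕ 2 = 4.

4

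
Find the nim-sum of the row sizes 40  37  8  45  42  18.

16

In binary:
  101000  (40)
  100101  (37)
  001000  (8)
  101101  (45)
  101010  (42)
  010010  (18)
  ------
  010000  (16)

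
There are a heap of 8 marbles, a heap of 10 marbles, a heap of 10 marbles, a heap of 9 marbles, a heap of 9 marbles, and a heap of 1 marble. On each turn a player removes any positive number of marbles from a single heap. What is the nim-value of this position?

9

Bitwise XOR of the heap sizes:
  1000  (8)
  1010  (10)
  1010  (10)
  1001  (9)
  1001  (9)
  0001  (1)
  ----
  1001  (9)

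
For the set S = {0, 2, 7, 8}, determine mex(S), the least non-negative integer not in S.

0 is in the set but 1 is not, so the mex is 1.

1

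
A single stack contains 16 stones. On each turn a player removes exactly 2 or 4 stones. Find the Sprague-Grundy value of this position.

2

Compute g(0), g(1), … for moves {2, 4}:
k:     0  1  2  3  4  5  6  7  8  9 10 11 12 13 14 15 16
g(k):  0  0  1  1  2  2  0  0  1  1  2  2  0  0  1  1  2
So g(16) = 2.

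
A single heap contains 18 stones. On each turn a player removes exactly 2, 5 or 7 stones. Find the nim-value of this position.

Build the Grundy sequence with g(k) = mex{g(k−s) : s ∈ {2, 5, 7}, s ≤ k}:
k:     0  1  2  3  4  5  6  7  8  9 10 11 12 13 14 15 16 17 18
g(k):  0  0  1  1  0  2  1  3  2  2  0  3  1  0  0  1  1  2  2
So g(18) = 2.

2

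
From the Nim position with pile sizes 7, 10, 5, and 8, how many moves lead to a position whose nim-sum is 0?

0

Bitwise XOR of the heap sizes:
  0111  (7)
  1010  (10)
  0101  (5)
  1000  (8)
  ----
  0000  (0)
The nim-sum is already 0, so every move leaves a nonzero nim-sum — there are no winning moves.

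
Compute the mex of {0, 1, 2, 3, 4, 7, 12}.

The values 0, 1, 2, 3, 4 are all present; 5 is the first non-negative integer missing from the set.

5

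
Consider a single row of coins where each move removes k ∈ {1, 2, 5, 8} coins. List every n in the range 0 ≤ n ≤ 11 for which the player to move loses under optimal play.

0, 3, 6, 9

Grundy values for subtraction set {1, 2, 5, 8}:
k:     0  1  2  3  4  5  6  7  8  9 10 11
g(k):  0  1  2  0  1  2  0  1  2  0  1  2
The P-positions (g = 0) in 0..11 are 0, 3, 6, 9.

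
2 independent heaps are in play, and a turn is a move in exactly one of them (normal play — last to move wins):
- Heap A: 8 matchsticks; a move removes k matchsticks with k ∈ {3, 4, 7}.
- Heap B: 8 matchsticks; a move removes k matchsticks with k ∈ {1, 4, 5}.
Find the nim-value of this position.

2

Grundy values for heap A (subtraction set {3, 4, 7}):
k:     0  1  2  3  4  5  6  7  8
g(k):  0  0  0  1  1  1  2  2  2
So g(8) = 2.
Build the Grundy sequence for heap B with g(k) = mex{g(k−s) : s ∈ {1, 4, 5}, s ≤ k}:
k:     0  1  2  3  4  5  6  7  8
g(k):  0  1  0  1  2  3  2  3  0
So g(8) = 0.
The value of a disjunctive sum is the nim-sum of the parts.
Combined value = 2 ⊕ 0 = 2.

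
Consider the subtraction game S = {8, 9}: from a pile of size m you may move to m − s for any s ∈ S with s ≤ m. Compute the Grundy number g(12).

Grundy values for subtraction set {8, 9}:
g(0) = mex{} = 0
g(1) = mex{} = 0
g(2) = mex{} = 0
g(3) = mex{} = 0
g(4) = mex{} = 0
g(5) = mex{} = 0
g(6) = mex{} = 0
g(7) = mex{} = 0
g(8) = mex{0} = 1
g(9) = mex{0} = 1
g(10) = mex{0} = 1
g(11) = mex{0} = 1
g(12) = mex{0} = 1
So g(12) = 1.

1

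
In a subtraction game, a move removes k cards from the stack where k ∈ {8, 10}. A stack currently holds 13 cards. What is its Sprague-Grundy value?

Compute g(0), g(1), … for moves {8, 10}:
g(0) = mex{} = 0
g(1) = mex{} = 0
g(2) = mex{} = 0
g(3) = mex{} = 0
g(4) = mex{} = 0
g(5) = mex{} = 0
g(6) = mex{} = 0
g(7) = mex{} = 0
g(8) = mex{0} = 1
g(9) = mex{0} = 1
g(10) = mex{0} = 1
g(11) = mex{0} = 1
g(12) = mex{0} = 1
g(13) = mex{0} = 1
So g(13) = 1.

1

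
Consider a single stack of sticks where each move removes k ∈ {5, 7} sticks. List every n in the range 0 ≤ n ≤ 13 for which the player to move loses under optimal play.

0, 1, 2, 3, 4, 12, 13

Compute g(0), g(1), … for moves {5, 7}:
g(0) = mex{} = 0
g(1) = mex{} = 0
g(2) = mex{} = 0
g(3) = mex{} = 0
g(4) = mex{} = 0
g(5) = mex{0} = 1
g(6) = mex{0} = 1
g(7) = mex{0} = 1
g(8) = mex{0} = 1
g(9) = mex{0} = 1
g(10) = mex{0,1} = 2
g(11) = mex{0,1} = 2
g(12) = mex{1} = 0
g(13) = mex{1} = 0
The P-positions (g = 0) in 0..13 are 0, 1, 2, 3, 4, 12, 13.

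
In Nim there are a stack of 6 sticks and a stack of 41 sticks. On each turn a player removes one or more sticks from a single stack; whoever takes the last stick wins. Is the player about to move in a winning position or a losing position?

Winning position

Bitwise XOR of the heap sizes:
  000110  (6)
  101001  (41)
  ------
  101111  (47)
The nim-sum is 47 ≠ 0, so this is an N-position: the player to move can win.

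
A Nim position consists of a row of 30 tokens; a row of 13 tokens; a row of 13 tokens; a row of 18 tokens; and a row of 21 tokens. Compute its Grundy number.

25

Nim-sum: 30 ^ 13 ^ 13 ^ 18 ^ 21 = 25.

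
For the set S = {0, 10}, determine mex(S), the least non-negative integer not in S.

0 is in the set but 1 is not, so the mex is 1.

1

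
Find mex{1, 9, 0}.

The values 0, 1 are all present; 2 is the first non-negative integer missing from the set.

2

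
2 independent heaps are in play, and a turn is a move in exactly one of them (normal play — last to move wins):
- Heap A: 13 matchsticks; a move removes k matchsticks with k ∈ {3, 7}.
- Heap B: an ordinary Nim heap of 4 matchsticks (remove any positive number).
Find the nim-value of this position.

5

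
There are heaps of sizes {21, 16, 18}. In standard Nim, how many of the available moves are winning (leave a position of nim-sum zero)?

3

Compute the nim-sum pairwise:
21 ⊕ 16 = 5
5 ⊕ 18 = 23
The overall nim-sum is X = 23. A heap of size p has a winning move iff p XOR X < p (reduce it to p XOR X).
  21: 21 XOR 23 = 2 < 21 — winning move (to 2).
  16: 16 XOR 23 = 7 < 16 — winning move (to 7).
  18: 18 XOR 23 = 5 < 18 — winning move (to 5).
That gives 3 winning moves.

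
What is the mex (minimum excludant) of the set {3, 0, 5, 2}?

1

0 is in the set but 1 is not, so the mex is 1.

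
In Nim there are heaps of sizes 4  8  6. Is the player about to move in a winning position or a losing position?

Compute the nim-sum pairwise:
4 ⊕ 8 = 12
12 ⊕ 6 = 10
The nim-sum is 10 ≠ 0, so this is an N-position: the player to move can win.

Winning position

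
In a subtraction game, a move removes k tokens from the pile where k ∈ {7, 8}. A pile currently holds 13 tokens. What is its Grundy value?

Grundy values for subtraction set {7, 8}:
k:     0  1  2  3  4  5  6  7  8  9 10 11 12 13
g(k):  0  0  0  0  0  0  0  1  1  1  1  1  1  1
So g(13) = 1.

1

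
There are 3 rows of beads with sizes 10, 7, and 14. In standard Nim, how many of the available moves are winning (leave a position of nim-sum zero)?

Nim-sum: 10 ⊕ 7 ⊕ 14 = 3.
The overall nim-sum is X = 3. A row of size p has a winning move iff p XOR X < p (reduce it to p XOR X).
  10: 10 XOR 3 = 9 < 10 — winning move (to 9).
  7: 7 XOR 3 = 4 < 7 — winning move (to 4).
  14: 14 XOR 3 = 13 < 14 — winning move (to 13).
That gives 3 winning moves.

3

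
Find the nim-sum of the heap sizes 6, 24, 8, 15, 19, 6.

12

Nim-sum: 6 XOR 24 XOR 8 XOR 15 XOR 19 XOR 6 = 12.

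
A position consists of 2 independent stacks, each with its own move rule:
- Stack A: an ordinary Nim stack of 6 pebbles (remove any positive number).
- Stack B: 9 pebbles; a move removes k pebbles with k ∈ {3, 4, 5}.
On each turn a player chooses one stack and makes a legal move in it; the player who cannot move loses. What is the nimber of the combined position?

Stack A is a plain Nim stack of size 6, so its Grundy value is 6.
Grundy values for stack B (subtraction set {3, 4, 5}):
k:     0  1  2  3  4  5  6  7  8  9
g(k):  0  0  0  1  1  1  2  2  0  0
So g(9) = 0.
By the Sprague-Grundy theorem, the Grundy value of a sum of independent games is the XOR of the component values.
Combined value = 6 XOR 0 = 6.

6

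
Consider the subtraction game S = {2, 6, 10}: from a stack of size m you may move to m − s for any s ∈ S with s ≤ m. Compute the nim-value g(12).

0

Compute g(0), g(1), … for moves {2, 6, 10}:
k:     0  1  2  3  4  5  6  7  8  9 10 11 12
g(k):  0  0  1  1  0  0  1  1  0  0  1  1  0
So g(12) = 0.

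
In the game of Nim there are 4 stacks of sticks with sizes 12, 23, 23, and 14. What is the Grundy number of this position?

2

Nim-sum: 12 ⊕ 23 ⊕ 23 ⊕ 14 = 2.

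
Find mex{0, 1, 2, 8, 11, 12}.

The values 0, 1, 2 are all present; 3 is the first non-negative integer missing from the set.

3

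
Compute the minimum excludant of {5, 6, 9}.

0

0 is not in the set, so the mex is 0.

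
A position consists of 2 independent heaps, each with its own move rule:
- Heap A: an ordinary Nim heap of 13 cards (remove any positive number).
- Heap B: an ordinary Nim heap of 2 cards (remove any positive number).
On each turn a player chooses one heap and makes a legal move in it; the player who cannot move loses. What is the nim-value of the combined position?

15

Heap A is a plain Nim heap of size 13, so its Grundy value is 13.
Heap B is a plain Nim heap of size 2, so its Grundy value is 2.
The value of a disjunctive sum is the nim-sum of the parts.
Combined value = 13 ⊕ 2 = 15.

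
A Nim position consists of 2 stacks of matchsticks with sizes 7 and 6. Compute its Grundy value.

1

Compute the nim-sum pairwise:
7 XOR 6 = 1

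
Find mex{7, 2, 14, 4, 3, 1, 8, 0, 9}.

5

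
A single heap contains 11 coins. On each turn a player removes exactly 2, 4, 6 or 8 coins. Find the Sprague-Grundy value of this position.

Grundy values for subtraction set {2, 4, 6, 8}:
g(0) = mex{} = 0
g(1) = mex{} = 0
g(2) = mex{0} = 1
g(3) = mex{0} = 1
g(4) = mex{0,1} = 2
g(5) = mex{0,1} = 2
g(6) = mex{0,1,2} = 3
g(7) = mex{0,1,2} = 3
g(8) = mex{0,1,2,3} = 4
g(9) = mex{0,1,2,3} = 4
g(10) = mex{1,2,3,4} = 0
g(11) = mex{1,2,3,4} = 0
So g(11) = 0.

0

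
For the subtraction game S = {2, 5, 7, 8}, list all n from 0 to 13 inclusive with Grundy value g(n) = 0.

0, 1, 4, 10, 13

Grundy values for subtraction set {2, 5, 7, 8}:
k:     0  1  2  3  4  5  6  7  8  9 10 11 12 13
g(k):  0  0  1  1  0  2  1  3  2  2  0  3  1  0
The P-positions (g = 0) in 0..13 are 0, 1, 4, 10, 13.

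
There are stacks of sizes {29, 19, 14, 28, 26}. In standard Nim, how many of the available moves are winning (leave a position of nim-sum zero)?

3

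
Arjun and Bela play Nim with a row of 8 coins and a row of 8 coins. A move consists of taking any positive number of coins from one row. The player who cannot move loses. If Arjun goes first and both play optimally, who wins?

Bela wins

Compute the nim-sum pairwise:
8 ⊕ 8 = 0
The nim-sum is 0, so this is a P-position: the player to move is in a losing position under optimal play; Arjun is about to move from it and so loses — Bela wins.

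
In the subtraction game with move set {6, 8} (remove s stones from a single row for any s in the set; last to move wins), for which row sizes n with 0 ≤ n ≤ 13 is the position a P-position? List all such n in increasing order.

0, 1, 2, 3, 4, 5

Compute g(0), g(1), … for moves {6, 8}:
g(0) = mex{} = 0
g(1) = mex{} = 0
g(2) = mex{} = 0
g(3) = mex{} = 0
g(4) = mex{} = 0
g(5) = mex{} = 0
g(6) = mex{0} = 1
g(7) = mex{0} = 1
g(8) = mex{0} = 1
g(9) = mex{0} = 1
g(10) = mex{0} = 1
g(11) = mex{0} = 1
g(12) = mex{0,1} = 2
g(13) = mex{0,1} = 2
The P-positions (g = 0) in 0..13 are 0, 1, 2, 3, 4, 5.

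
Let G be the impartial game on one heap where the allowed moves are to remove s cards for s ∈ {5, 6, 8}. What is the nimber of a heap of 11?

Grundy values for subtraction set {5, 6, 8}:
g(0) = mex{} = 0
g(1) = mex{} = 0
g(2) = mex{} = 0
g(3) = mex{} = 0
g(4) = mex{} = 0
g(5) = mex{0} = 1
g(6) = mex{0} = 1
g(7) = mex{0} = 1
g(8) = mex{0} = 1
g(9) = mex{0} = 1
g(10) = mex{0,1} = 2
g(11) = mex{0,1} = 2
So g(11) = 2.

2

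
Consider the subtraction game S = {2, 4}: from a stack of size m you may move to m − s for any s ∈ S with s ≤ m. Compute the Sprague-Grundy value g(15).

1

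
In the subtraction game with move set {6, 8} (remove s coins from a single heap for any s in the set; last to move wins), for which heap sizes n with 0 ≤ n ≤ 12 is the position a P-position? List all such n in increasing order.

0, 1, 2, 3, 4, 5

Grundy values for subtraction set {6, 8}:
g(0) = mex{} = 0
g(1) = mex{} = 0
g(2) = mex{} = 0
g(3) = mex{} = 0
g(4) = mex{} = 0
g(5) = mex{} = 0
g(6) = mex{0} = 1
g(7) = mex{0} = 1
g(8) = mex{0} = 1
g(9) = mex{0} = 1
g(10) = mex{0} = 1
g(11) = mex{0} = 1
g(12) = mex{0,1} = 2
The P-positions (g = 0) in 0..12 are 0, 1, 2, 3, 4, 5.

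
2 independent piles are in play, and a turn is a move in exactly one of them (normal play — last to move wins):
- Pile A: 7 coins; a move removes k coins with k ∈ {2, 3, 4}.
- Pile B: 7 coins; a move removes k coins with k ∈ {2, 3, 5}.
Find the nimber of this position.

0

Build the Grundy sequence for pile A with g(k) = mex{g(k−s) : s ∈ {2, 3, 4}, s ≤ k}:
g(0) = mex{} = 0
g(1) = mex{} = 0
g(2) = mex{0} = 1
g(3) = mex{0} = 1
g(4) = mex{0,1} = 2
g(5) = mex{0,1} = 2
g(6) = mex{1,2} = 0
g(7) = mex{1,2} = 0
So g(7) = 0.
Build the Grundy sequence for pile B with g(k) = mex{g(k−s) : s ∈ {2, 3, 5}, s ≤ k}:
k:     0  1  2  3  4  5  6  7
g(k):  0  0  1  1  2  2  3  0
So g(7) = 0.
The value of a disjunctive sum is the nim-sum of the parts.
Combined value = 0 XOR 0 = 0.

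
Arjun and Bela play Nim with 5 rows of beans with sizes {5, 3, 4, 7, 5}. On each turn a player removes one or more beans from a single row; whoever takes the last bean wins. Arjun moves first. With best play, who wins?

Bela wins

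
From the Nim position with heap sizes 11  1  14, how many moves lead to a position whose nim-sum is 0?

1

Compute the nim-sum pairwise:
11 ⊕ 1 = 10
10 ⊕ 14 = 4
The overall nim-sum is X = 4. A heap of size p has a winning move iff p XOR X < p (reduce it to p XOR X).
  11: 11 XOR 4 = 15 ≥ 11 — no move.
  1: 1 XOR 4 = 5 ≥ 1 — no move.
  14: 14 XOR 4 = 10 < 14 — winning move (to 10).
That gives 1 winning move.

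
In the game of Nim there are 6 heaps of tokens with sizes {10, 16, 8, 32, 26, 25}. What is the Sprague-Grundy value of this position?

49

Compute the nim-sum pairwise:
10 XOR 16 = 26
26 XOR 8 = 18
18 XOR 32 = 50
50 XOR 26 = 40
40 XOR 25 = 49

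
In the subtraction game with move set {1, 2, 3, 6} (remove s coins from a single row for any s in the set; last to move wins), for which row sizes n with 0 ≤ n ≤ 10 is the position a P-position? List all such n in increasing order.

0, 4, 8

Grundy values for subtraction set {1, 2, 3, 6}:
k:     0  1  2  3  4  5  6  7  8  9 10
g(k):  0  1  2  3  0  1  2  3  0  1  2
The P-positions (g = 0) in 0..10 are 0, 4, 8.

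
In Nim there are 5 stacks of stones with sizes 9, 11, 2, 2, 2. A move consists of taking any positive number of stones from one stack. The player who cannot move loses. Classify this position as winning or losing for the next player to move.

Losing position

Compute the nim-sum pairwise:
9 XOR 11 = 2
2 XOR 2 = 0
0 XOR 2 = 2
2 XOR 2 = 0
The nim-sum is 0, so this is a P-position: the player to move is in a losing position under optimal play.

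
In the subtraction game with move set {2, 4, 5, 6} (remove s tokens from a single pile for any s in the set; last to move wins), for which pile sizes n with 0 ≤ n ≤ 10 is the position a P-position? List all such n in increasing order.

0, 1, 8, 9

Grundy values for subtraction set {2, 4, 5, 6}:
g(0) = mex{} = 0
g(1) = mex{} = 0
g(2) = mex{0} = 1
g(3) = mex{0} = 1
g(4) = mex{0,1} = 2
g(5) = mex{0,1} = 2
g(6) = mex{0,1,2} = 3
g(7) = mex{0,1,2} = 3
g(8) = mex{1,2,3} = 0
g(9) = mex{1,2,3} = 0
g(10) = mex{0,2,3} = 1
The P-positions (g = 0) in 0..10 are 0, 1, 8, 9.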